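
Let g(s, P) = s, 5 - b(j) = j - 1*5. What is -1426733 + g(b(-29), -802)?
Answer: -1426694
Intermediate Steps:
b(j) = 10 - j (b(j) = 5 - (j - 1*5) = 5 - (j - 5) = 5 - (-5 + j) = 5 + (5 - j) = 10 - j)
-1426733 + g(b(-29), -802) = -1426733 + (10 - 1*(-29)) = -1426733 + (10 + 29) = -1426733 + 39 = -1426694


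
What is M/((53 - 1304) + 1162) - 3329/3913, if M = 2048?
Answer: -8310105/348257 ≈ -23.862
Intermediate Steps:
M/((53 - 1304) + 1162) - 3329/3913 = 2048/((53 - 1304) + 1162) - 3329/3913 = 2048/(-1251 + 1162) - 3329*1/3913 = 2048/(-89) - 3329/3913 = 2048*(-1/89) - 3329/3913 = -2048/89 - 3329/3913 = -8310105/348257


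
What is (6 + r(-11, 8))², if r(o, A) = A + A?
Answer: 484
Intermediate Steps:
r(o, A) = 2*A
(6 + r(-11, 8))² = (6 + 2*8)² = (6 + 16)² = 22² = 484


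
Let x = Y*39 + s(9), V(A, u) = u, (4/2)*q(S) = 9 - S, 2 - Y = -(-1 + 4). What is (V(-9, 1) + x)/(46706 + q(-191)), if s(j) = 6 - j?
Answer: 193/46806 ≈ 0.0041234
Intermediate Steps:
Y = 5 (Y = 2 - (-1)*(-1 + 4) = 2 - (-1)*3 = 2 - 1*(-3) = 2 + 3 = 5)
q(S) = 9/2 - S/2 (q(S) = (9 - S)/2 = 9/2 - S/2)
x = 192 (x = 5*39 + (6 - 1*9) = 195 + (6 - 9) = 195 - 3 = 192)
(V(-9, 1) + x)/(46706 + q(-191)) = (1 + 192)/(46706 + (9/2 - ½*(-191))) = 193/(46706 + (9/2 + 191/2)) = 193/(46706 + 100) = 193/46806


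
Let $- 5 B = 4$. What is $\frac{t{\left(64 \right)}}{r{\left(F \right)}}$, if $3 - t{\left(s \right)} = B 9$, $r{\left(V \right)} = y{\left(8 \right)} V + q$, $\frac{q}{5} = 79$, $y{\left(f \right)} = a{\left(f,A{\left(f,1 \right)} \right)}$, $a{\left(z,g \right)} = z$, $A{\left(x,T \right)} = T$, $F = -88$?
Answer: $- \frac{17}{515} \approx -0.03301$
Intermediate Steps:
$B = - \frac{4}{5}$ ($B = \left(- \frac{1}{5}\right) 4 = - \frac{4}{5} \approx -0.8$)
$y{\left(f \right)} = f$
$q = 395$ ($q = 5 \cdot 79 = 395$)
$r{\left(V \right)} = 395 + 8 V$ ($r{\left(V \right)} = 8 V + 395 = 395 + 8 V$)
$t{\left(s \right)} = \frac{51}{5}$ ($t{\left(s \right)} = 3 - \left(- \frac{4}{5}\right) 9 = 3 - - \frac{36}{5} = 3 + \frac{36}{5} = \frac{51}{5}$)
$\frac{t{\left(64 \right)}}{r{\left(F \right)}} = \frac{51}{5 \left(395 + 8 \left(-88\right)\right)} = \frac{51}{5 \left(395 - 704\right)} = \frac{51}{5 \left(-309\right)} = \frac{51}{5} \left(- \frac{1}{309}\right) = - \frac{17}{515}$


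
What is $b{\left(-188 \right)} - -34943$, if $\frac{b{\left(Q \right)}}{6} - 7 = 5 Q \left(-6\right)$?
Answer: $68825$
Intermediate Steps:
$b{\left(Q \right)} = 42 - 180 Q$ ($b{\left(Q \right)} = 42 + 6 \cdot 5 Q \left(-6\right) = 42 + 6 \left(- 30 Q\right) = 42 - 180 Q$)
$b{\left(-188 \right)} - -34943 = \left(42 - -33840\right) - -34943 = \left(42 + 33840\right) + 34943 = 33882 + 34943 = 68825$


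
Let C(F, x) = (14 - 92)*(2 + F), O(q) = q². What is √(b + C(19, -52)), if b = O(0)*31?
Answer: 3*I*√182 ≈ 40.472*I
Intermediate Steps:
b = 0 (b = 0²*31 = 0*31 = 0)
C(F, x) = -156 - 78*F (C(F, x) = -78*(2 + F) = -156 - 78*F)
√(b + C(19, -52)) = √(0 + (-156 - 78*19)) = √(0 + (-156 - 1482)) = √(0 - 1638) = √(-1638) = 3*I*√182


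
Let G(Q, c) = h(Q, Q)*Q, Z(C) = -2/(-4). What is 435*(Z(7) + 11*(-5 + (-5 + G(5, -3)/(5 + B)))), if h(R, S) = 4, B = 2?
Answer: -475455/14 ≈ -33961.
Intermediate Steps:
Z(C) = 1/2 (Z(C) = -2*(-1/4) = 1/2)
G(Q, c) = 4*Q
435*(Z(7) + 11*(-5 + (-5 + G(5, -3)/(5 + B)))) = 435*(1/2 + 11*(-5 + (-5 + (4*5)/(5 + 2)))) = 435*(1/2 + 11*(-5 + (-5 + 20/7))) = 435*(1/2 + 11*(-5 - 15/7)) = 435*(1/2 + 11*(-50/7)) = 435*(1/2 - 550/7) = 435*(-1093/14) = -475455/14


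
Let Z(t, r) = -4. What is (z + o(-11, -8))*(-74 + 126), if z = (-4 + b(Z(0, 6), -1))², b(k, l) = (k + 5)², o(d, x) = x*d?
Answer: 5044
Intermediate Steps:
o(d, x) = d*x
b(k, l) = (5 + k)²
z = 9 (z = (-4 + (5 - 4)²)² = (-4 + 1²)² = (-4 + 1)² = (-3)² = 9)
(z + o(-11, -8))*(-74 + 126) = (9 - 11*(-8))*(-74 + 126) = (9 + 88)*52 = 97*52 = 5044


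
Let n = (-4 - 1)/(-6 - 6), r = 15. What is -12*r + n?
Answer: -2155/12 ≈ -179.58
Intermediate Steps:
n = 5/12 (n = -5/(-12) = -5*(-1/12) = 5/12 ≈ 0.41667)
-12*r + n = -12*15 + 5/12 = -180 + 5/12 = -2155/12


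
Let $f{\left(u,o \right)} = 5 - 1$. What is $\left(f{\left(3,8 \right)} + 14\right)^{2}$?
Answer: $324$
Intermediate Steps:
$f{\left(u,o \right)} = 4$ ($f{\left(u,o \right)} = 5 - 1 = 4$)
$\left(f{\left(3,8 \right)} + 14\right)^{2} = \left(4 + 14\right)^{2} = 18^{2} = 324$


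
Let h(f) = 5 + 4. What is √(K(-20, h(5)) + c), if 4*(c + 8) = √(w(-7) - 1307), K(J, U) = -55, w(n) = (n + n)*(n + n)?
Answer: √(-252 + I*√1111)/2 ≈ 0.52379 + 7.9545*I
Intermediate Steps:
w(n) = 4*n² (w(n) = (2*n)*(2*n) = 4*n²)
h(f) = 9
c = -8 + I*√1111/4 (c = -8 + √(4*(-7)² - 1307)/4 = -8 + √(4*49 - 1307)/4 = -8 + √(196 - 1307)/4 = -8 + √(-1111)/4 = -8 + (I*√1111)/4 = -8 + I*√1111/4 ≈ -8.0 + 8.3329*I)
√(K(-20, h(5)) + c) = √(-55 + (-8 + I*√1111/4)) = √(-63 + I*√1111/4)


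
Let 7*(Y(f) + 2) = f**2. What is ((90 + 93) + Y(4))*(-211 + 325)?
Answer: 146262/7 ≈ 20895.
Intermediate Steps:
Y(f) = -2 + f**2/7
((90 + 93) + Y(4))*(-211 + 325) = ((90 + 93) + (-2 + (1/7)*4**2))*(-211 + 325) = (183 + (-2 + (1/7)*16))*114 = (183 + (-2 + 16/7))*114 = (183 + 2/7)*114 = (1283/7)*114 = 146262/7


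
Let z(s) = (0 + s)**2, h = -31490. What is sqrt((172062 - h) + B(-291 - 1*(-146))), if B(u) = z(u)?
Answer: 3*sqrt(24953) ≈ 473.90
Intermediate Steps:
z(s) = s**2
B(u) = u**2
sqrt((172062 - h) + B(-291 - 1*(-146))) = sqrt((172062 - 1*(-31490)) + (-291 - 1*(-146))**2) = sqrt((172062 + 31490) + (-291 + 146)**2) = sqrt(203552 + (-145)**2) = sqrt(203552 + 21025) = sqrt(224577) = 3*sqrt(24953)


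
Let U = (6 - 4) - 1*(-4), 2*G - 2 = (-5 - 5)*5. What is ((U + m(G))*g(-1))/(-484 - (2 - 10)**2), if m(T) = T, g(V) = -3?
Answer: -27/274 ≈ -0.098540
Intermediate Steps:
G = -24 (G = 1 + ((-5 - 5)*5)/2 = 1 + (-10*5)/2 = 1 + (1/2)*(-50) = 1 - 25 = -24)
U = 6 (U = 2 + 4 = 6)
((U + m(G))*g(-1))/(-484 - (2 - 10)**2) = ((6 - 24)*(-3))/(-484 - (2 - 10)**2) = (-18*(-3))/(-484 - 1*(-8)**2) = 54/(-484 - 1*64) = 54/(-484 - 64) = 54/(-548) = 54*(-1/548) = -27/274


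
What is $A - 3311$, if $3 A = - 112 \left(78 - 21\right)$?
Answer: $-5439$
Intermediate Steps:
$A = -2128$ ($A = \frac{\left(-112\right) \left(78 - 21\right)}{3} = \frac{\left(-112\right) 57}{3} = \frac{1}{3} \left(-6384\right) = -2128$)
$A - 3311 = -2128 - 3311 = -5439$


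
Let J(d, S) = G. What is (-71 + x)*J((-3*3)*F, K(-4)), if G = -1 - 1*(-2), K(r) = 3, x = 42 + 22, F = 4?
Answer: -7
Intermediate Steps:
x = 64
G = 1 (G = -1 + 2 = 1)
J(d, S) = 1
(-71 + x)*J((-3*3)*F, K(-4)) = (-71 + 64)*1 = -7*1 = -7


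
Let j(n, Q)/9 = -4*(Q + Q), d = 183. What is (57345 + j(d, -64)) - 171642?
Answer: -109689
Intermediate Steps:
j(n, Q) = -72*Q (j(n, Q) = 9*(-4*(Q + Q)) = 9*(-8*Q) = -72*Q)
(57345 + j(d, -64)) - 171642 = (57345 - 72*(-64)) - 171642 = (57345 + 4608) - 171642 = 61953 - 171642 = -109689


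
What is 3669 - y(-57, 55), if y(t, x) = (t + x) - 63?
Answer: 3734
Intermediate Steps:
y(t, x) = -63 + t + x
3669 - y(-57, 55) = 3669 - (-63 - 57 + 55) = 3669 - 1*(-65) = 3669 + 65 = 3734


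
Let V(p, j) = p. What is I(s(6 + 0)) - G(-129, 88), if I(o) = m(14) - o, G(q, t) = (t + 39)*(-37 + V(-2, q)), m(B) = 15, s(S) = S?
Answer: 4962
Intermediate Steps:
G(q, t) = -1521 - 39*t (G(q, t) = (t + 39)*(-37 - 2) = (39 + t)*(-39) = -1521 - 39*t)
I(o) = 15 - o
I(s(6 + 0)) - G(-129, 88) = (15 - (6 + 0)) - (-1521 - 39*88) = (15 - 1*6) - (-1521 - 3432) = (15 - 6) - 1*(-4953) = 9 + 4953 = 4962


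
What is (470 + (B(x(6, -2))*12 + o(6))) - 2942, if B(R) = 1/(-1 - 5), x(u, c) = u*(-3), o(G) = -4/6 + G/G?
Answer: -7421/3 ≈ -2473.7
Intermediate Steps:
o(G) = ⅓ (o(G) = -4*⅙ + 1 = -⅔ + 1 = ⅓)
x(u, c) = -3*u
B(R) = -⅙ (B(R) = 1/(-6) = -⅙)
(470 + (B(x(6, -2))*12 + o(6))) - 2942 = (470 + (-⅙*12 + ⅓)) - 2942 = (470 + (-2 + ⅓)) - 2942 = (470 - 5/3) - 2942 = 1405/3 - 2942 = -7421/3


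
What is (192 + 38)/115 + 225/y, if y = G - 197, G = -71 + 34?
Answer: 27/26 ≈ 1.0385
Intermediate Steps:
G = -37
y = -234 (y = -37 - 197 = -234)
(192 + 38)/115 + 225/y = (192 + 38)/115 + 225/(-234) = 230*(1/115) + 225*(-1/234) = 2 - 25/26 = 27/26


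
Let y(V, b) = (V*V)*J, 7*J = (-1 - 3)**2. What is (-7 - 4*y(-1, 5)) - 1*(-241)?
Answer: 1574/7 ≈ 224.86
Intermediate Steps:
J = 16/7 (J = (-1 - 3)**2/7 = (1/7)*(-4)**2 = (1/7)*16 = 16/7 ≈ 2.2857)
y(V, b) = 16*V**2/7 (y(V, b) = (V*V)*(16/7) = V**2*(16/7) = 16*V**2/7)
(-7 - 4*y(-1, 5)) - 1*(-241) = (-7 - 64*(-1)**2/7) - 1*(-241) = (-7 - 64/7) + 241 = -113/7 + 241 = 1574/7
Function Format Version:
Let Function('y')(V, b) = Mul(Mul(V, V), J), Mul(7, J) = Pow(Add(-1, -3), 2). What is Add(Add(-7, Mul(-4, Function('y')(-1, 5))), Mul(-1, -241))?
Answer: Rational(1574, 7) ≈ 224.86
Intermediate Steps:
J = Rational(16, 7) (J = Mul(Rational(1, 7), Pow(Add(-1, -3), 2)) = Mul(Rational(1, 7), Pow(-4, 2)) = Mul(Rational(1, 7), 16) = Rational(16, 7) ≈ 2.2857)
Function('y')(V, b) = Mul(Rational(16, 7), Pow(V, 2)) (Function('y')(V, b) = Mul(Mul(V, V), Rational(16, 7)) = Mul(Pow(V, 2), Rational(16, 7)) = Mul(Rational(16, 7), Pow(V, 2)))
Add(Add(-7, Mul(-4, Function('y')(-1, 5))), Mul(-1, -241)) = Add(Add(-7, Mul(-4, Mul(Rational(16, 7), Pow(-1, 2)))), Mul(-1, -241)) = Add(Add(-7, Mul(-4, Mul(Rational(16, 7), 1))), 241) = Add(Add(-7, Mul(-4, Rational(16, 7))), 241) = Add(Add(-7, Rational(-64, 7)), 241) = Add(Rational(-113, 7), 241) = Rational(1574, 7)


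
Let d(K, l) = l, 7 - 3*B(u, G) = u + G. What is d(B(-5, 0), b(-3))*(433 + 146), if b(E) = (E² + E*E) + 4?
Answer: 12738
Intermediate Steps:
b(E) = 4 + 2*E² (b(E) = (E² + E²) + 4 = 2*E² + 4 = 4 + 2*E²)
B(u, G) = 7/3 - G/3 - u/3 (B(u, G) = 7/3 - (u + G)/3 = 7/3 - (G + u)/3 = 7/3 + (-G/3 - u/3) = 7/3 - G/3 - u/3)
d(B(-5, 0), b(-3))*(433 + 146) = (4 + 2*(-3)²)*(433 + 146) = (4 + 2*9)*579 = (4 + 18)*579 = 22*579 = 12738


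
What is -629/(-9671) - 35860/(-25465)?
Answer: 6596719/4477673 ≈ 1.4732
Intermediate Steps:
-629/(-9671) - 35860/(-25465) = -629*(-1/9671) - 35860*(-1/25465) = 629/9671 + 652/463 = 6596719/4477673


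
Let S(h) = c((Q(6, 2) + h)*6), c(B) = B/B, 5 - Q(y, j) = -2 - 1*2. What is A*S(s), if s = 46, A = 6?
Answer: 6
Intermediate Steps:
Q(y, j) = 9 (Q(y, j) = 5 - (-2 - 1*2) = 5 - (-2 - 2) = 5 - 1*(-4) = 5 + 4 = 9)
c(B) = 1
S(h) = 1
A*S(s) = 6*1 = 6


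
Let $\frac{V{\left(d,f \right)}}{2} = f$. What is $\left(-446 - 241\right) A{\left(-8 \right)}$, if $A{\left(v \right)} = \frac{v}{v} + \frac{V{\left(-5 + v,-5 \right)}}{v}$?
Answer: $- \frac{6183}{4} \approx -1545.8$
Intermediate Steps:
$V{\left(d,f \right)} = 2 f$
$A{\left(v \right)} = 1 - \frac{10}{v}$ ($A{\left(v \right)} = \frac{v}{v} + \frac{2 \left(-5\right)}{v} = 1 - \frac{10}{v}$)
$\left(-446 - 241\right) A{\left(-8 \right)} = \left(-446 - 241\right) \frac{-10 - 8}{-8} = - 687 \left(\left(- \frac{1}{8}\right) \left(-18\right)\right) = \left(-687\right) \frac{9}{4} = - \frac{6183}{4}$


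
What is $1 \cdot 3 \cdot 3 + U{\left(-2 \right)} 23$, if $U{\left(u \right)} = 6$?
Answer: $147$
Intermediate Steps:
$1 \cdot 3 \cdot 3 + U{\left(-2 \right)} 23 = 1 \cdot 3 \cdot 3 + 6 \cdot 23 = 3 \cdot 3 + 138 = 9 + 138 = 147$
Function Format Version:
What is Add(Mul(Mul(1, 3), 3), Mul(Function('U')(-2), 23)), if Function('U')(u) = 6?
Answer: 147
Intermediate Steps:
Add(Mul(Mul(1, 3), 3), Mul(Function('U')(-2), 23)) = Add(Mul(Mul(1, 3), 3), Mul(6, 23)) = Add(Mul(3, 3), 138) = Add(9, 138) = 147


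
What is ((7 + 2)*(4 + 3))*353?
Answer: 22239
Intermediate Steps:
((7 + 2)*(4 + 3))*353 = (9*7)*353 = 63*353 = 22239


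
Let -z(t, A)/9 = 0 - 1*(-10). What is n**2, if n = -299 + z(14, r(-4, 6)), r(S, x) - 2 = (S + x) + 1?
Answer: 151321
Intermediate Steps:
r(S, x) = 3 + S + x (r(S, x) = 2 + ((S + x) + 1) = 2 + (1 + S + x) = 3 + S + x)
z(t, A) = -90 (z(t, A) = -9*(0 - 1*(-10)) = -9*(0 + 10) = -9*10 = -90)
n = -389 (n = -299 - 90 = -389)
n**2 = (-389)**2 = 151321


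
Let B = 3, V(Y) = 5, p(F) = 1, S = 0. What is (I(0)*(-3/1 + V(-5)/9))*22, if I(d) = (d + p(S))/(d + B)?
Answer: -484/27 ≈ -17.926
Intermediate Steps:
I(d) = (1 + d)/(3 + d) (I(d) = (d + 1)/(d + 3) = (1 + d)/(3 + d))
(I(0)*(-3/1 + V(-5)/9))*22 = (((1 + 0)/(3 + 0))*(-3/1 + 5/9))*22 = ((1/3)*(-3*1 + 5*(1/9)))*22 = (((1/3)*1)*(-3 + 5/9))*22 = ((1/3)*(-22/9))*22 = -22/27*22 = -484/27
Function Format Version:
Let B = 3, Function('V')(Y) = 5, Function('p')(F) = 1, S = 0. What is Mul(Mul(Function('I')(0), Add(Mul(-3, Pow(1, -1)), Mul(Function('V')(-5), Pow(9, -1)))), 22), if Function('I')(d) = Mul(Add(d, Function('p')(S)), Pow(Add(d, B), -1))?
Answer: Rational(-484, 27) ≈ -17.926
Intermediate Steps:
Function('I')(d) = Mul(Pow(Add(3, d), -1), Add(1, d)) (Function('I')(d) = Mul(Add(d, 1), Pow(Add(d, 3), -1)) = Mul(Add(1, d), Pow(Add(3, d), -1)) = Mul(Pow(Add(3, d), -1), Add(1, d)))
Mul(Mul(Function('I')(0), Add(Mul(-3, Pow(1, -1)), Mul(Function('V')(-5), Pow(9, -1)))), 22) = Mul(Mul(Mul(Pow(Add(3, 0), -1), Add(1, 0)), Add(Mul(-3, Pow(1, -1)), Mul(5, Pow(9, -1)))), 22) = Mul(Mul(Mul(Pow(3, -1), 1), Add(Mul(-3, 1), Mul(5, Rational(1, 9)))), 22) = Mul(Mul(Mul(Rational(1, 3), 1), Add(-3, Rational(5, 9))), 22) = Mul(Mul(Rational(1, 3), Rational(-22, 9)), 22) = Mul(Rational(-22, 27), 22) = Rational(-484, 27)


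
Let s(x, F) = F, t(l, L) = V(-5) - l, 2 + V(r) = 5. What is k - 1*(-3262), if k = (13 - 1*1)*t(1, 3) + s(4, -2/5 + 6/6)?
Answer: 16433/5 ≈ 3286.6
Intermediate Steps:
V(r) = 3 (V(r) = -2 + 5 = 3)
t(l, L) = 3 - l
k = 123/5 (k = (13 - 1*1)*(3 - 1*1) + (-2/5 + 6/6) = (13 - 1)*(3 - 1) + (-2*1/5 + 6*(1/6)) = 12*2 + (-2/5 + 1) = 24 + 3/5 = 123/5 ≈ 24.600)
k - 1*(-3262) = 123/5 - 1*(-3262) = 123/5 + 3262 = 16433/5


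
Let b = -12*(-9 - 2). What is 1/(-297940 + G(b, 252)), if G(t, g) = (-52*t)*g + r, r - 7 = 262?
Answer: -1/2027399 ≈ -4.9324e-7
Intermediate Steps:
r = 269 (r = 7 + 262 = 269)
b = 132 (b = -12*(-11) = 132)
G(t, g) = 269 - 52*g*t (G(t, g) = (-52*t)*g + 269 = -52*g*t + 269 = 269 - 52*g*t)
1/(-297940 + G(b, 252)) = 1/(-297940 + (269 - 52*252*132)) = 1/(-297940 + (269 - 1729728)) = 1/(-297940 - 1729459) = 1/(-2027399) = -1/2027399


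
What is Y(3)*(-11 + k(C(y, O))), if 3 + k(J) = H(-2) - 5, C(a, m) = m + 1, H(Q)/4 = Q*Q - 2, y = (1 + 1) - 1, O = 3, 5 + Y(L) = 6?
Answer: -11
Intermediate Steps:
Y(L) = 1 (Y(L) = -5 + 6 = 1)
y = 1 (y = 2 - 1 = 1)
H(Q) = -8 + 4*Q² (H(Q) = 4*(Q*Q - 2) = 4*(Q² - 2) = 4*(-2 + Q²) = -8 + 4*Q²)
C(a, m) = 1 + m
k(J) = 0 (k(J) = -3 + ((-8 + 4*(-2)²) - 5) = -3 + ((-8 + 4*4) - 5) = -3 + ((-8 + 16) - 5) = -3 + (8 - 5) = -3 + 3 = 0)
Y(3)*(-11 + k(C(y, O))) = 1*(-11 + 0) = 1*(-11) = -11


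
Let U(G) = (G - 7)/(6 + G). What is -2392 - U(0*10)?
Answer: -14345/6 ≈ -2390.8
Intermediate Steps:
U(G) = (-7 + G)/(6 + G)
-2392 - U(0*10) = -2392 - (-7 + 0*10)/(6 + 0*10) = -2392 - (-7 + 0)/(6 + 0) = -2392 - (-7)/6 = -2392 - 1*(-7/6) = -2392 + 7/6 = -14345/6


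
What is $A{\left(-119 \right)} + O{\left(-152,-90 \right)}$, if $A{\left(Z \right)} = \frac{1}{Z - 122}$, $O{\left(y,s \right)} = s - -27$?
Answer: $- \frac{15184}{241} \approx -63.004$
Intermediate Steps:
$O{\left(y,s \right)} = 27 + s$ ($O{\left(y,s \right)} = s + 27 = 27 + s$)
$A{\left(Z \right)} = \frac{1}{-122 + Z}$
$A{\left(-119 \right)} + O{\left(-152,-90 \right)} = \frac{1}{-122 - 119} + \left(27 - 90\right) = \frac{1}{-241} - 63 = - \frac{1}{241} - 63 = - \frac{15184}{241}$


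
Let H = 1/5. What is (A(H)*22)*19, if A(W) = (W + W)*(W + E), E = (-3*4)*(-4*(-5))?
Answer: -1002364/25 ≈ -40095.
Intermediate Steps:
E = -240 (E = -12*20 = -240)
H = 1/5 ≈ 0.20000
A(W) = 2*W*(-240 + W) (A(W) = (W + W)*(W - 240) = (2*W)*(-240 + W) = 2*W*(-240 + W))
(A(H)*22)*19 = ((2*(1/5)*(-240 + 1/5))*22)*19 = ((2*(1/5)*(-1199/5))*22)*19 = -2398/25*22*19 = -52756/25*19 = -1002364/25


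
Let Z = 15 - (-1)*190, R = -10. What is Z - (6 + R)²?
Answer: 189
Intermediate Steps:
Z = 205 (Z = 15 - 1*(-190) = 15 + 190 = 205)
Z - (6 + R)² = 205 - (6 - 10)² = 205 - 1*(-4)² = 205 - 1*16 = 205 - 16 = 189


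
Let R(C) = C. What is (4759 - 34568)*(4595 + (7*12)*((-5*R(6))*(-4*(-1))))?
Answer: 163502365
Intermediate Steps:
(4759 - 34568)*(4595 + (7*12)*((-5*R(6))*(-4*(-1)))) = (4759 - 34568)*(4595 + (7*12)*((-5*6)*(-4*(-1)))) = -29809*(4595 + 84*(-30*4)) = -29809*(4595 + 84*(-120)) = -29809*(4595 - 10080) = -29809*(-5485) = 163502365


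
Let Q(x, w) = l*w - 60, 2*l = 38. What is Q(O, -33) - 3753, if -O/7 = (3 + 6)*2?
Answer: -4440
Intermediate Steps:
l = 19 (l = (½)*38 = 19)
O = -126 (O = -7*(3 + 6)*2 = -63*2 = -7*18 = -126)
Q(x, w) = -60 + 19*w (Q(x, w) = 19*w - 60 = -60 + 19*w)
Q(O, -33) - 3753 = (-60 + 19*(-33)) - 3753 = (-60 - 627) - 3753 = -687 - 3753 = -4440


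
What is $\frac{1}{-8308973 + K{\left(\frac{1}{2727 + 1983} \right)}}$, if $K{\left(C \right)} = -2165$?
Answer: $- \frac{1}{8311138} \approx -1.2032 \cdot 10^{-7}$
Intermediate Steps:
$\frac{1}{-8308973 + K{\left(\frac{1}{2727 + 1983} \right)}} = \frac{1}{-8308973 - 2165} = \frac{1}{-8311138} = - \frac{1}{8311138}$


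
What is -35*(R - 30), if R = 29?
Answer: 35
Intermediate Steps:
-35*(R - 30) = -35*(29 - 30) = -35*(-1) = 35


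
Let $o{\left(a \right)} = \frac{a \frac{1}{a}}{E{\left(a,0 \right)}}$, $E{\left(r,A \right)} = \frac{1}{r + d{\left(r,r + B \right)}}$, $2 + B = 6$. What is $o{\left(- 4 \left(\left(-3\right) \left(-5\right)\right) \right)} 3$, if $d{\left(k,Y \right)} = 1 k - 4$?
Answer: $-372$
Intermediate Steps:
$B = 4$ ($B = -2 + 6 = 4$)
$d{\left(k,Y \right)} = -4 + k$ ($d{\left(k,Y \right)} = k - 4 = -4 + k$)
$E{\left(r,A \right)} = \frac{1}{-4 + 2 r}$ ($E{\left(r,A \right)} = \frac{1}{r + \left(-4 + r\right)} = \frac{1}{-4 + 2 r}$)
$o{\left(a \right)} = -4 + 2 a$ ($o{\left(a \right)} = \frac{a \frac{1}{a}}{\frac{1}{2} \frac{1}{-2 + a}} = 1 \left(-4 + 2 a\right) = -4 + 2 a$)
$o{\left(- 4 \left(\left(-3\right) \left(-5\right)\right) \right)} 3 = \left(-4 + 2 \left(- 4 \left(\left(-3\right) \left(-5\right)\right)\right)\right) 3 = \left(-4 + 2 \left(\left(-4\right) 15\right)\right) 3 = \left(-4 + 2 \left(-60\right)\right) 3 = \left(-4 - 120\right) 3 = \left(-124\right) 3 = -372$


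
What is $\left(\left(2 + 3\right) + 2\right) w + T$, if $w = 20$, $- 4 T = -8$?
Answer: $142$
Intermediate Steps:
$T = 2$ ($T = \left(- \frac{1}{4}\right) \left(-8\right) = 2$)
$\left(\left(2 + 3\right) + 2\right) w + T = \left(\left(2 + 3\right) + 2\right) 20 + 2 = \left(5 + 2\right) 20 + 2 = 7 \cdot 20 + 2 = 140 + 2 = 142$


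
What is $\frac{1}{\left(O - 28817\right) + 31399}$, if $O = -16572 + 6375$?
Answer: $- \frac{1}{7615} \approx -0.00013132$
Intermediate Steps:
$O = -10197$
$\frac{1}{\left(O - 28817\right) + 31399} = \frac{1}{\left(-10197 - 28817\right) + 31399} = \frac{1}{-39014 + 31399} = \frac{1}{-7615} = - \frac{1}{7615}$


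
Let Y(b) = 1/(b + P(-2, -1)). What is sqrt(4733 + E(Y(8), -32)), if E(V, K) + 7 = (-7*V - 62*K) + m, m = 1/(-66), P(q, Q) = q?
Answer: sqrt(811767)/11 ≈ 81.907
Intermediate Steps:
m = -1/66 ≈ -0.015152
Y(b) = 1/(-2 + b) (Y(b) = 1/(b - 2) = 1/(-2 + b))
E(V, K) = -463/66 - 62*K - 7*V (E(V, K) = -7 + ((-7*V - 62*K) - 1/66) = -7 + ((-62*K - 7*V) - 1/66) = -7 + (-1/66 - 62*K - 7*V) = -463/66 - 62*K - 7*V)
sqrt(4733 + E(Y(8), -32)) = sqrt(4733 + (-463/66 - 62*(-32) - 7/(-2 + 8))) = sqrt(4733 + (-463/66 + 1984 - 7/6)) = sqrt(4733 + 21734/11) = sqrt(73797/11) = sqrt(811767)/11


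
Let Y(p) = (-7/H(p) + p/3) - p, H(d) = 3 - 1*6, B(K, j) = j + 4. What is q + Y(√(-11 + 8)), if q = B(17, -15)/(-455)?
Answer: 3218/1365 - 2*I*√3/3 ≈ 2.3575 - 1.1547*I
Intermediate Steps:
B(K, j) = 4 + j
H(d) = -3 (H(d) = 3 - 6 = -3)
q = 11/455 (q = (4 - 15)/(-455) = -11*(-1/455) = 11/455 ≈ 0.024176)
Y(p) = 7/3 - 2*p/3 (Y(p) = (-7/(-3) + p/3) - p = (-7*(-⅓) + p*(⅓)) - p = (7/3 + p/3) - p = 7/3 - 2*p/3)
q + Y(√(-11 + 8)) = 11/455 + (7/3 - 2*√(-11 + 8)/3) = 11/455 + (7/3 - 2*I*√3/3) = 3218/1365 - 2*I*√3/3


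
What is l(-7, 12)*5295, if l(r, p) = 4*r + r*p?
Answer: -593040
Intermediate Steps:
l(r, p) = 4*r + p*r
l(-7, 12)*5295 = -7*(4 + 12)*5295 = -7*16*5295 = -112*5295 = -593040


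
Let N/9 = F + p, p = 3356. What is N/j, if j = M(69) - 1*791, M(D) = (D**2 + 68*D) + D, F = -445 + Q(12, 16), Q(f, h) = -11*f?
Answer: 25011/8731 ≈ 2.8646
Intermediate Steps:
F = -577 (F = -445 - 11*12 = -445 - 132 = -577)
M(D) = D**2 + 69*D
j = 8731 (j = 69*(69 + 69) - 1*791 = 69*138 - 791 = 9522 - 791 = 8731)
N = 25011 (N = 9*(-577 + 3356) = 9*2779 = 25011)
N/j = 25011/8731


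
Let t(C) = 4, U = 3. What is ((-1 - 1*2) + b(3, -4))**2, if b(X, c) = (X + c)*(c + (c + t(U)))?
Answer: 1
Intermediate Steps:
b(X, c) = (4 + 2*c)*(X + c) (b(X, c) = (X + c)*(c + (c + 4)) = (X + c)*(c + (4 + c)) = (X + c)*(4 + 2*c) = (4 + 2*c)*(X + c))
((-1 - 1*2) + b(3, -4))**2 = ((-1 - 1*2) + (2*(-4)**2 + 4*3 + 4*(-4) + 2*3*(-4)))**2 = ((-1 - 2) + (2*16 + 12 - 16 - 24))**2 = (-3 + (32 + 12 - 16 - 24))**2 = (-3 + 4)**2 = 1**2 = 1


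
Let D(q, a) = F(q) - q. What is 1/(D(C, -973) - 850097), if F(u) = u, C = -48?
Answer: -1/850097 ≈ -1.1763e-6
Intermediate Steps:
D(q, a) = 0 (D(q, a) = q - q = 0)
1/(D(C, -973) - 850097) = 1/(0 - 850097) = 1/(-850097) = -1/850097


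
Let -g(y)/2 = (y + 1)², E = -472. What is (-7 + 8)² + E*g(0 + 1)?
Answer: 3777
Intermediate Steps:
g(y) = -2*(1 + y)² (g(y) = -2*(y + 1)² = -2*(1 + y)²)
(-7 + 8)² + E*g(0 + 1) = (-7 + 8)² - (-944)*(1 + (0 + 1))² = 1² - (-944)*(1 + 1)² = 1 - (-944)*2² = 1 - (-944)*4 = 1 - 472*(-8) = 1 + 3776 = 3777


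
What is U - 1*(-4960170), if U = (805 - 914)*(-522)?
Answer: 5017068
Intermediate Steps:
U = 56898 (U = -109*(-522) = 56898)
U - 1*(-4960170) = 56898 - 1*(-4960170) = 56898 + 4960170 = 5017068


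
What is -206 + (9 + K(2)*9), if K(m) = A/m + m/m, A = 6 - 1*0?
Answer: -161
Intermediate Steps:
A = 6 (A = 6 + 0 = 6)
K(m) = 1 + 6/m (K(m) = 6/m + m/m = 6/m + 1 = 1 + 6/m)
-206 + (9 + K(2)*9) = -206 + (9 + ((6 + 2)/2)*9) = -206 + (9 + ((½)*8)*9) = -206 + (9 + 4*9) = -206 + (9 + 36) = -206 + 45 = -161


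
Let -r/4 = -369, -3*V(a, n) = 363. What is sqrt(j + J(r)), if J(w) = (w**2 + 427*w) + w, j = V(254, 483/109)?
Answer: sqrt(2810183) ≈ 1676.4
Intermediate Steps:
V(a, n) = -121 (V(a, n) = -1/3*363 = -121)
r = 1476 (r = -4*(-369) = 1476)
j = -121
J(w) = w**2 + 428*w
sqrt(j + J(r)) = sqrt(-121 + 1476*(428 + 1476)) = sqrt(-121 + 1476*1904) = sqrt(-121 + 2810304) = sqrt(2810183)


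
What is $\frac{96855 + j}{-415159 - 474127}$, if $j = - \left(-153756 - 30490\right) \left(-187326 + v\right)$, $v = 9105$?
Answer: $\frac{32836409511}{889286} \approx 36924.0$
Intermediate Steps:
$j = -32836506366$ ($j = - \left(-153756 - 30490\right) \left(-187326 + 9105\right) = - \left(-184246\right) \left(-178221\right) = \left(-1\right) 32836506366 = -32836506366$)
$\frac{96855 + j}{-415159 - 474127} = \frac{96855 - 32836506366}{-415159 - 474127} = - \frac{32836409511}{-889286} = \left(-32836409511\right) \left(- \frac{1}{889286}\right) = \frac{32836409511}{889286}$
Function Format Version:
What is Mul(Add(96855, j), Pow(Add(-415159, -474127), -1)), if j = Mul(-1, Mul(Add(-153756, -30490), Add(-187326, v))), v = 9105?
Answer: Rational(32836409511, 889286) ≈ 36924.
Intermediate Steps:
j = -32836506366 (j = Mul(-1, Mul(Add(-153756, -30490), Add(-187326, 9105))) = Mul(-1, Mul(-184246, -178221)) = Mul(-1, 32836506366) = -32836506366)
Mul(Add(96855, j), Pow(Add(-415159, -474127), -1)) = Mul(Add(96855, -32836506366), Pow(Add(-415159, -474127), -1)) = Mul(-32836409511, Pow(-889286, -1)) = Mul(-32836409511, Rational(-1, 889286)) = Rational(32836409511, 889286)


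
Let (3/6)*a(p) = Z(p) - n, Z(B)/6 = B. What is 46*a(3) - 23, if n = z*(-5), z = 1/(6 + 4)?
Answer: 1679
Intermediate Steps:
Z(B) = 6*B
z = 1/10 ≈ 0.10000
n = -1/2 (n = (1/10)*(-5) = -1/2 ≈ -0.50000)
a(p) = 1 + 12*p (a(p) = 2*(6*p - 1*(-1/2)) = 2*(6*p + 1/2) = 2*(1/2 + 6*p) = 1 + 12*p)
46*a(3) - 23 = 46*(1 + 12*3) - 23 = 46*(1 + 36) - 23 = 46*37 - 23 = 1702 - 23 = 1679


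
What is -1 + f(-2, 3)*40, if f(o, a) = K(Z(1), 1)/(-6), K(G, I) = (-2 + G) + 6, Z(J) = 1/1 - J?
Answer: -83/3 ≈ -27.667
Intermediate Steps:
Z(J) = 1 - J
K(G, I) = 4 + G
f(o, a) = -⅔ (f(o, a) = (4 + (1 - 1*1))/(-6) = (4 + (1 - 1))*(-⅙) = (4 + 0)*(-⅙) = 4*(-⅙) = -⅔)
-1 + f(-2, 3)*40 = -1 - ⅔*40 = -1 - 80/3 = -83/3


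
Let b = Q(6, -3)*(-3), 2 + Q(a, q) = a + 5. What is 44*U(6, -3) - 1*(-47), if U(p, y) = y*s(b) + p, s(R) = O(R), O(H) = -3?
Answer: 707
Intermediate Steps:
Q(a, q) = 3 + a (Q(a, q) = -2 + (a + 5) = -2 + (5 + a) = 3 + a)
b = -27 (b = (3 + 6)*(-3) = 9*(-3) = -27)
s(R) = -3
U(p, y) = p - 3*y (U(p, y) = y*(-3) + p = -3*y + p = p - 3*y)
44*U(6, -3) - 1*(-47) = 44*(6 - 3*(-3)) - 1*(-47) = 44*(6 + 9) + 47 = 44*15 + 47 = 660 + 47 = 707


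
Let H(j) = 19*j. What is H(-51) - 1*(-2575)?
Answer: 1606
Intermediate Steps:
H(-51) - 1*(-2575) = 19*(-51) - 1*(-2575) = -969 + 2575 = 1606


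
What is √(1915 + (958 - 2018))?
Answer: 3*√95 ≈ 29.240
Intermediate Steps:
√(1915 + (958 - 2018)) = √(1915 - 1060) = √855 = 3*√95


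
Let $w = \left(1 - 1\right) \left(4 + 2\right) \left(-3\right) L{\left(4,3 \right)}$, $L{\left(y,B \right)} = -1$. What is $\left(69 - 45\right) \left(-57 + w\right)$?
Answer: $-1368$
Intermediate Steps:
$w = 0$ ($w = \left(1 - 1\right) \left(4 + 2\right) \left(-3\right) \left(-1\right) = 0 \cdot 6 \left(-3\right) \left(-1\right) = 0 \left(-3\right) \left(-1\right) = 0 \left(-1\right) = 0$)
$\left(69 - 45\right) \left(-57 + w\right) = \left(69 - 45\right) \left(-57 + 0\right) = \left(69 - 45\right) \left(-57\right) = 24 \left(-57\right) = -1368$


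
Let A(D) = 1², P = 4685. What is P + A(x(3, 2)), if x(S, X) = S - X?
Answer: 4686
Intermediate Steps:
A(D) = 1
P + A(x(3, 2)) = 4685 + 1 = 4686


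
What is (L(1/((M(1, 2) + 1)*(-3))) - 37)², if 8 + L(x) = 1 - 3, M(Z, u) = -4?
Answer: 2209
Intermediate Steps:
L(x) = -10 (L(x) = -8 + (1 - 3) = -8 - 2 = -10)
(L(1/((M(1, 2) + 1)*(-3))) - 37)² = (-10 - 37)² = (-47)² = 2209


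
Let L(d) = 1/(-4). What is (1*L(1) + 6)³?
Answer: 12167/64 ≈ 190.11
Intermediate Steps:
L(d) = -¼
(1*L(1) + 6)³ = (1*(-¼) + 6)³ = (-¼ + 6)³ = (23/4)³ = 12167/64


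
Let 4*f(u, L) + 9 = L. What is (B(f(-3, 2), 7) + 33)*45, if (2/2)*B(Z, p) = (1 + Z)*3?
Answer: 5535/4 ≈ 1383.8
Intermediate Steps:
f(u, L) = -9/4 + L/4
B(Z, p) = 3 + 3*Z (B(Z, p) = (1 + Z)*3 = 3 + 3*Z)
(B(f(-3, 2), 7) + 33)*45 = ((3 + 3*(-9/4 + (1/4)*2)) + 33)*45 = ((3 + 3*(-9/4 + 1/2)) + 33)*45 = ((3 + 3*(-7/4)) + 33)*45 = ((3 - 21/4) + 33)*45 = (-9/4 + 33)*45 = (123/4)*45 = 5535/4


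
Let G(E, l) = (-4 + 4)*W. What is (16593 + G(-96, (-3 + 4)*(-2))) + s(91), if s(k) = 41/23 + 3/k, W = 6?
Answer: 34732949/2093 ≈ 16595.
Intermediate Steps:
G(E, l) = 0 (G(E, l) = (-4 + 4)*6 = 0*6 = 0)
s(k) = 41/23 + 3/k (s(k) = 41*(1/23) + 3/k = 41/23 + 3/k)
(16593 + G(-96, (-3 + 4)*(-2))) + s(91) = (16593 + 0) + (41/23 + 3/91) = 16593 + (41/23 + 3*(1/91)) = 16593 + (41/23 + 3/91) = 16593 + 3800/2093 = 34732949/2093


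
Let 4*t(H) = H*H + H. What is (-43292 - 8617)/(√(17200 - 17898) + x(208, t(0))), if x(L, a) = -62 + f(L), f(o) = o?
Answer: -1263119/3669 + 17303*I*√698/7338 ≈ -344.27 + 62.298*I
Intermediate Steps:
t(H) = H/4 + H²/4 (t(H) = (H*H + H)/4 = (H² + H)/4 = (H + H²)/4 = H/4 + H²/4)
x(L, a) = -62 + L
(-43292 - 8617)/(√(17200 - 17898) + x(208, t(0))) = (-43292 - 8617)/(√(17200 - 17898) + (-62 + 208)) = -51909/(√(-698) + 146) = -51909/(I*√698 + 146) = -51909/(146 + I*√698)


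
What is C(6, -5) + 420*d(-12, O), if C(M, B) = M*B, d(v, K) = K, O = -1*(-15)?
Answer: 6270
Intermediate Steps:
O = 15
C(M, B) = B*M
C(6, -5) + 420*d(-12, O) = -5*6 + 420*15 = -30 + 6300 = 6270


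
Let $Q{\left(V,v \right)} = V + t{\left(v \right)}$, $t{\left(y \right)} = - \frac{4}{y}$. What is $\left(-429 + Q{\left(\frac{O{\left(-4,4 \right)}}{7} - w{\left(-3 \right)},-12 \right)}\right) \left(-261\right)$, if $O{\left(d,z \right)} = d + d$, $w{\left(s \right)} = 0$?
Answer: $\frac{785262}{7} \approx 1.1218 \cdot 10^{5}$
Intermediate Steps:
$O{\left(d,z \right)} = 2 d$
$Q{\left(V,v \right)} = V - \frac{4}{v}$
$\left(-429 + Q{\left(\frac{O{\left(-4,4 \right)}}{7} - w{\left(-3 \right)},-12 \right)}\right) \left(-261\right) = \left(-429 + \left(\left(\frac{2 \left(-4\right)}{7} - 0\right) - \frac{4}{-12}\right)\right) \left(-261\right) = \left(-429 + \left(\left(\left(-8\right) \frac{1}{7} + 0\right) - - \frac{1}{3}\right)\right) \left(-261\right) = \left(-429 + \left(\left(- \frac{8}{7} + 0\right) + \frac{1}{3}\right)\right) \left(-261\right) = \left(-429 + \left(- \frac{8}{7} + \frac{1}{3}\right)\right) \left(-261\right) = \left(-429 - \frac{17}{21}\right) \left(-261\right) = \left(- \frac{9026}{21}\right) \left(-261\right) = \frac{785262}{7}$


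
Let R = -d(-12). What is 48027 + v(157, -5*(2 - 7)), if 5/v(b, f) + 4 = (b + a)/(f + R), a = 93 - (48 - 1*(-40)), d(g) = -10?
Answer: 1056769/22 ≈ 48035.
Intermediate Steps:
R = 10 (R = -1*(-10) = 10)
a = 5 (a = 93 - (48 + 40) = 93 - 1*88 = 93 - 88 = 5)
v(b, f) = 5/(-4 + (5 + b)/(10 + f)) (v(b, f) = 5/(-4 + (b + 5)/(f + 10)) = 5/(-4 + (5 + b)/(10 + f)))
48027 + v(157, -5*(2 - 7)) = 48027 + 5*(10 - 5*(2 - 7))/(-35 + 157 - (-20)*(2 - 7)) = 48027 + 5*(10 - 5*(-5))/(-35 + 157 - (-20)*(-5)) = 48027 + 5*(10 + 25)/(-35 + 157 - 4*25) = 48027 + 5*35/(-35 + 157 - 100) = 48027 + 5*35/22 = 48027 + 5*(1/22)*35 = 48027 + 175/22 = 1056769/22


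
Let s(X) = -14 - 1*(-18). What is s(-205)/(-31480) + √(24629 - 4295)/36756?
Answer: -1/7870 + √20334/36756 ≈ 0.0037525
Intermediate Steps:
s(X) = 4 (s(X) = -14 + 18 = 4)
s(-205)/(-31480) + √(24629 - 4295)/36756 = 4/(-31480) + √(24629 - 4295)/36756 = 4*(-1/31480) + √20334*(1/36756) = -1/7870 + √20334/36756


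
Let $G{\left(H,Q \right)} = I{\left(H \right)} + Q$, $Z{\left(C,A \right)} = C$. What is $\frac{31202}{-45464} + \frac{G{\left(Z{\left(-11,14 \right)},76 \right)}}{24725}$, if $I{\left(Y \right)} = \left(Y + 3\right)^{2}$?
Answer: $- \frac{76510449}{112409740} \approx -0.68064$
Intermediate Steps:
$I{\left(Y \right)} = \left(3 + Y\right)^{2}$
$G{\left(H,Q \right)} = Q + \left(3 + H\right)^{2}$ ($G{\left(H,Q \right)} = \left(3 + H\right)^{2} + Q = Q + \left(3 + H\right)^{2}$)
$\frac{31202}{-45464} + \frac{G{\left(Z{\left(-11,14 \right)},76 \right)}}{24725} = \frac{31202}{-45464} + \frac{76 + \left(3 - 11\right)^{2}}{24725} = 31202 \left(- \frac{1}{45464}\right) + \left(76 + \left(-8\right)^{2}\right) \frac{1}{24725} = - \frac{15601}{22732} + \left(76 + 64\right) \frac{1}{24725} = - \frac{15601}{22732} + 140 \cdot \frac{1}{24725} = - \frac{15601}{22732} + \frac{28}{4945} = - \frac{76510449}{112409740}$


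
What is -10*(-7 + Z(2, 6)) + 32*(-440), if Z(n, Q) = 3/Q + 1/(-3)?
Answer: -42035/3 ≈ -14012.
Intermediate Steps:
Z(n, Q) = -1/3 + 3/Q (Z(n, Q) = 3/Q + 1*(-1/3) = 3/Q - 1/3 = -1/3 + 3/Q)
-10*(-7 + Z(2, 6)) + 32*(-440) = -10*(-7 + (1/3)*(9 - 1*6)/6) + 32*(-440) = -10*(-7 + (1/3)*(1/6)*(9 - 6)) - 14080 = -10*(-7 + (1/3)*(1/6)*3) - 14080 = -10*(-7 + 1/6) - 14080 = -10*(-41/6) - 14080 = 205/3 - 14080 = -42035/3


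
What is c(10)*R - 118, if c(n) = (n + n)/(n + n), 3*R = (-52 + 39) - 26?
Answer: -131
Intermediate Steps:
R = -13 (R = ((-52 + 39) - 26)/3 = (-13 - 26)/3 = (⅓)*(-39) = -13)
c(n) = 1 (c(n) = (2*n)/((2*n)) = (2*n)*(1/(2*n)) = 1)
c(10)*R - 118 = 1*(-13) - 118 = -13 - 118 = -131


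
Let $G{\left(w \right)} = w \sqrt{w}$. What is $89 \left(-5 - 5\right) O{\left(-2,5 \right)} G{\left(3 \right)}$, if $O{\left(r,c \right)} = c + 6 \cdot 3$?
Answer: $- 61410 \sqrt{3} \approx -1.0637 \cdot 10^{5}$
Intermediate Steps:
$G{\left(w \right)} = w^{\frac{3}{2}}$
$O{\left(r,c \right)} = 18 + c$ ($O{\left(r,c \right)} = c + 18 = 18 + c$)
$89 \left(-5 - 5\right) O{\left(-2,5 \right)} G{\left(3 \right)} = 89 \left(-5 - 5\right) \left(18 + 5\right) 3^{\frac{3}{2}} = 89 \left(-10\right) 23 \cdot 3 \sqrt{3} = 89 \left(- 230 \cdot 3 \sqrt{3}\right) = 89 \left(- 690 \sqrt{3}\right) = - 61410 \sqrt{3}$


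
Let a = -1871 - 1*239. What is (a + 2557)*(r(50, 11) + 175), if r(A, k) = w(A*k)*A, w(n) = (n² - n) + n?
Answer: 6760953225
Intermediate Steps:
w(n) = n²
a = -2110 (a = -1871 - 239 = -2110)
r(A, k) = A³*k² (r(A, k) = (A*k)²*A = (A²*k²)*A = A³*k²)
(a + 2557)*(r(50, 11) + 175) = (-2110 + 2557)*(50³*11² + 175) = 447*(125000*121 + 175) = 447*(15125000 + 175) = 447*15125175 = 6760953225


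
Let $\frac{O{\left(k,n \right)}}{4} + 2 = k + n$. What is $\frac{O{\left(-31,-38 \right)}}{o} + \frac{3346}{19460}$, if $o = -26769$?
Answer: $\frac{6792551}{37208910} \approx 0.18255$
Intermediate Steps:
$O{\left(k,n \right)} = -8 + 4 k + 4 n$ ($O{\left(k,n \right)} = -8 + 4 \left(k + n\right) = -8 + \left(4 k + 4 n\right) = -8 + 4 k + 4 n$)
$\frac{O{\left(-31,-38 \right)}}{o} + \frac{3346}{19460} = \frac{-8 + 4 \left(-31\right) + 4 \left(-38\right)}{-26769} + \frac{3346}{19460} = \left(-8 - 124 - 152\right) \left(- \frac{1}{26769}\right) + 3346 \cdot \frac{1}{19460} = \left(-284\right) \left(- \frac{1}{26769}\right) + \frac{239}{1390} = \frac{284}{26769} + \frac{239}{1390} = \frac{6792551}{37208910}$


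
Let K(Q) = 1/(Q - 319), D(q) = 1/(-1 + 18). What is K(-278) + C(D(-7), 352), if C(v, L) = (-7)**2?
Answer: 29252/597 ≈ 48.998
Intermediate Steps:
D(q) = 1/17
K(Q) = 1/(-319 + Q)
C(v, L) = 49
K(-278) + C(D(-7), 352) = 1/(-319 - 278) + 49 = 1/(-597) + 49 = -1/597 + 49 = 29252/597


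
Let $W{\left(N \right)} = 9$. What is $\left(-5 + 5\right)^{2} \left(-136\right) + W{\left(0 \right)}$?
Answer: $9$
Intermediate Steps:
$\left(-5 + 5\right)^{2} \left(-136\right) + W{\left(0 \right)} = \left(-5 + 5\right)^{2} \left(-136\right) + 9 = 0^{2} \left(-136\right) + 9 = 0 \left(-136\right) + 9 = 0 + 9 = 9$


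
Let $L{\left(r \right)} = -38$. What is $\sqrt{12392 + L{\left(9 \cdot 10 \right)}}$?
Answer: $\sqrt{12354} \approx 111.15$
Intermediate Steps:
$\sqrt{12392 + L{\left(9 \cdot 10 \right)}} = \sqrt{12392 - 38} = \sqrt{12354}$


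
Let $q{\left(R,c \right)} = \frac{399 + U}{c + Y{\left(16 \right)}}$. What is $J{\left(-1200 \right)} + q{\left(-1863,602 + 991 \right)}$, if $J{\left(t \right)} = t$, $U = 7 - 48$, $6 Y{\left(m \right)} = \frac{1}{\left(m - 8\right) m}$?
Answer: $- \frac{1467835056}{1223425} \approx -1199.8$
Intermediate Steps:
$Y{\left(m \right)} = \frac{1}{6 m \left(-8 + m\right)}$ ($Y{\left(m \right)} = \frac{\frac{1}{m - 8} \frac{1}{m}}{6} = \frac{\frac{1}{-8 + m} \frac{1}{m}}{6} = \frac{\frac{1}{m} \frac{1}{-8 + m}}{6} = \frac{1}{6 m \left(-8 + m\right)}$)
$U = -41$ ($U = 7 - 48 = -41$)
$q{\left(R,c \right)} = \frac{358}{\frac{1}{768} + c}$ ($q{\left(R,c \right)} = \frac{399 - 41}{c + \frac{1}{6 \cdot 16 \left(-8 + 16\right)}} = \frac{358}{c + \frac{1}{6} \cdot \frac{1}{16} \cdot \frac{1}{8}} = \frac{358}{c + \frac{1}{768}} = \frac{358}{\frac{1}{768} + c}$)
$J{\left(-1200 \right)} + q{\left(-1863,602 + 991 \right)} = -1200 + \frac{274944}{1 + 768 \left(602 + 991\right)} = -1200 + \frac{274944}{1 + 768 \cdot 1593} = -1200 + \frac{274944}{1 + 1223424} = -1200 + \frac{274944}{1223425} = - \frac{1467835056}{1223425}$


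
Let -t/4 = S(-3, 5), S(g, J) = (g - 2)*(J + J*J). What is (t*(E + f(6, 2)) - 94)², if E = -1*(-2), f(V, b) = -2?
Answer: 8836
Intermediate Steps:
S(g, J) = (-2 + g)*(J + J²)
t = 600 (t = -20*(-2 - 3 - 2*5 + 5*(-3)) = -20*(-2 - 3 - 10 - 15) = -20*(-30) = -4*(-150) = 600)
E = 2
(t*(E + f(6, 2)) - 94)² = (600*(2 - 2) - 94)² = (600*0 - 94)² = (0 - 94)² = (-94)² = 8836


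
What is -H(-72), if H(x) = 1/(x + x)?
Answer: 1/144 ≈ 0.0069444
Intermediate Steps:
H(x) = 1/(2*x)
-H(-72) = -1/(2*(-72)) = -(-1)/(2*72) = -1*(-1/144) = 1/144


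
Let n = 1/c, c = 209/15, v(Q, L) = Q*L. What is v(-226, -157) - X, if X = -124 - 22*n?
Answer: 676544/19 ≈ 35608.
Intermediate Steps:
v(Q, L) = L*Q
c = 209/15 (c = 209*(1/15) = 209/15 ≈ 13.933)
n = 15/209 (n = 1/(209/15) = 15/209 ≈ 0.071770)
X = -2386/19 (X = -124 - 22*15/209 = -124 - 30/19 = -2386/19 ≈ -125.58)
v(-226, -157) - X = -157*(-226) - 1*(-2386/19) = 35482 + 2386/19 = 676544/19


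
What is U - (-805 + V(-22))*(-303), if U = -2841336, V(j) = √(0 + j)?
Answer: -3085251 + 303*I*√22 ≈ -3.0853e+6 + 1421.2*I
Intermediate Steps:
V(j) = √j
U - (-805 + V(-22))*(-303) = -2841336 - (-805 + √(-22))*(-303) = -2841336 - (-805 + I*√22)*(-303) = -2841336 - (243915 - 303*I*√22) = -2841336 + (-243915 + 303*I*√22) = -3085251 + 303*I*√22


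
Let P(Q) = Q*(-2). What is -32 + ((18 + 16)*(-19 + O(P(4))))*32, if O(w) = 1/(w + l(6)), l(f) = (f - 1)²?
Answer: -20640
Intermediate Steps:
P(Q) = -2*Q
l(f) = (-1 + f)²
O(w) = 1/(25 + w) (O(w) = 1/(w + (-1 + 6)²) = 1/(w + 5²) = 1/(w + 25) = 1/(25 + w))
-32 + ((18 + 16)*(-19 + O(P(4))))*32 = -32 + ((18 + 16)*(-19 + 1/(25 - 2*4)))*32 = -32 + (34*(-19 + 1/(25 - 8)))*32 = -32 + (34*(-19 + 1/17))*32 = -32 + (34*(-322/17))*32 = -32 - 644*32 = -32 - 20608 = -20640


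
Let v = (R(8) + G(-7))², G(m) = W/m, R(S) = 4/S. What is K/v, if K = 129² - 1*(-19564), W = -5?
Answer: 7096180/289 ≈ 24554.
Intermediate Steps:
G(m) = -5/m
v = 289/196 (v = (4/8 - 5/(-7))² = (4*(⅛) - 5*(-⅐))² = (½ + 5/7)² = (17/14)² = 289/196 ≈ 1.4745)
K = 36205 (K = 16641 + 19564 = 36205)
K/v = 36205/(289/196) = 36205*(196/289) = 7096180/289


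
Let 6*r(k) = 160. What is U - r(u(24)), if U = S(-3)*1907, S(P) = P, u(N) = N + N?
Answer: -17243/3 ≈ -5747.7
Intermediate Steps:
u(N) = 2*N
r(k) = 80/3 (r(k) = (⅙)*160 = 80/3)
U = -5721 (U = -3*1907 = -5721)
U - r(u(24)) = -5721 - 1*80/3 = -5721 - 80/3 = -17243/3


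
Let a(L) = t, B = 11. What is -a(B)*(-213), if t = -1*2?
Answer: -426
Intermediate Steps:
t = -2
a(L) = -2
-a(B)*(-213) = -(-2)*(-213) = -1*426 = -426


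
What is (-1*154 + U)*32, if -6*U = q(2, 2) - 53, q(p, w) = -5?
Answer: -13856/3 ≈ -4618.7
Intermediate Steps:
U = 29/3 (U = -(-5 - 53)/6 = -⅙*(-58) = 29/3 ≈ 9.6667)
(-1*154 + U)*32 = (-1*154 + 29/3)*32 = (-154 + 29/3)*32 = -433/3*32 = -13856/3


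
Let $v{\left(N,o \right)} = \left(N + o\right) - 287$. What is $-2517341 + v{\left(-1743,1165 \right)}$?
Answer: $-2518206$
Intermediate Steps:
$v{\left(N,o \right)} = -287 + N + o$
$-2517341 + v{\left(-1743,1165 \right)} = -2517341 - 865 = -2518206$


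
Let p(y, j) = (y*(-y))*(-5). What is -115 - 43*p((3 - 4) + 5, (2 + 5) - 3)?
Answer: -3555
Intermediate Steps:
p(y, j) = 5*y**2 (p(y, j) = -y**2*(-5) = 5*y**2)
-115 - 43*p((3 - 4) + 5, (2 + 5) - 3) = -115 - 215*((3 - 4) + 5)**2 = -115 - 215*(-1 + 5)**2 = -115 - 215*4**2 = -115 - 215*16 = -115 - 43*80 = -115 - 3440 = -3555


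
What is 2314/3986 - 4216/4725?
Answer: -2935663/9416925 ≈ -0.31174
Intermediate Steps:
2314/3986 - 4216/4725 = 2314*(1/3986) - 4216*1/4725 = 1157/1993 - 4216/4725 = -2935663/9416925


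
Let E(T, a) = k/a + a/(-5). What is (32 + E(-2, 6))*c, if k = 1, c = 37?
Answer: 34373/30 ≈ 1145.8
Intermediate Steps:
E(T, a) = 1/a - a/5 (E(T, a) = 1/a + a/(-5) = 1/a + a*(-⅕) = 1/a - a/5)
(32 + E(-2, 6))*c = (32 + (1/6 - ⅕*6))*37 = (32 + (⅙ - 6/5))*37 = (32 - 31/30)*37 = (929/30)*37 = 34373/30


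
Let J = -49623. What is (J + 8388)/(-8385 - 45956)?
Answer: 41235/54341 ≈ 0.75882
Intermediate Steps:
(J + 8388)/(-8385 - 45956) = (-49623 + 8388)/(-8385 - 45956) = -41235/(-54341) = -41235*(-1/54341) = 41235/54341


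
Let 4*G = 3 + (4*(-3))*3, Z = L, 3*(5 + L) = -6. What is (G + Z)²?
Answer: 3721/16 ≈ 232.56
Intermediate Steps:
L = -7 (L = -5 + (⅓)*(-6) = -5 - 2 = -7)
Z = -7
G = -33/4 (G = (3 + (4*(-3))*3)/4 = (3 - 12*3)/4 = (3 - 36)/4 = (¼)*(-33) = -33/4 ≈ -8.2500)
(G + Z)² = (-33/4 - 7)² = (-61/4)² = 3721/16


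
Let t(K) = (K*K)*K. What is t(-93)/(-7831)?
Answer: 804357/7831 ≈ 102.71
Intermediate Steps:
t(K) = K³ (t(K) = K²*K = K³)
t(-93)/(-7831) = (-93)³/(-7831) = -804357*(-1/7831) = 804357/7831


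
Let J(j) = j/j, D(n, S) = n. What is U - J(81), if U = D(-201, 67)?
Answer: -202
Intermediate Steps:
J(j) = 1
U = -201
U - J(81) = -201 - 1*1 = -201 - 1 = -202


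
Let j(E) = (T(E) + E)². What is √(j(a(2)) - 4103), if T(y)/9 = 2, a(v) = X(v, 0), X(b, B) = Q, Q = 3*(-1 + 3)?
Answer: I*√3527 ≈ 59.389*I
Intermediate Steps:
Q = 6 (Q = 3*2 = 6)
X(b, B) = 6
a(v) = 6
T(y) = 18 (T(y) = 9*2 = 18)
j(E) = (18 + E)²
√(j(a(2)) - 4103) = √((18 + 6)² - 4103) = √(24² - 4103) = √(576 - 4103) = √(-3527) = I*√3527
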